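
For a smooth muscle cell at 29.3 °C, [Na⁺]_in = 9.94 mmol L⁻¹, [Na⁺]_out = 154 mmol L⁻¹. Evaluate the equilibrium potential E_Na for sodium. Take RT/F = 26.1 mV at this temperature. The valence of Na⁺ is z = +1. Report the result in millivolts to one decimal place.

E = (26.1/z) · ln([Na⁺]_out/[Na⁺]_in) with z = +1.
= (26.1/1) · ln(154/9.94) = 26.10 · ln(15.49)
= 26.10 · (2.7404) = 71.52 mV

71.5 mV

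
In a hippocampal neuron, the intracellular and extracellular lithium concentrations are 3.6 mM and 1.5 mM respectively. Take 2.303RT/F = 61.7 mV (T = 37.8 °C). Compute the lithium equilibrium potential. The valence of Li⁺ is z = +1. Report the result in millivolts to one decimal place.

E = (61.7/z) · log₁₀([Li⁺]_out/[Li⁺]_in) with z = +1.
= (61.7/1) · log₁₀(1.5/3.6) = 61.70 · log₁₀(0.4167)
= 61.70 · (-0.3802) = -23.46 mV

-23.5 mV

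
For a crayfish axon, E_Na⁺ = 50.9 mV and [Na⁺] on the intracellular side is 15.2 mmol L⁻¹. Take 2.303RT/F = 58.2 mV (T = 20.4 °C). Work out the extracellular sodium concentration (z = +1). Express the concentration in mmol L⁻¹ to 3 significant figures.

114 mmol L⁻¹

Nernst: E = (58.2/1) · log₁₀([out]/[in]), so log₁₀([out]/[in]) = 50.9 × 1 / 58.2 = 0.8746.
[out]/[in] = 10^(0.8746) = 7.492.
[out] = 7.492 × 15.2 = 113.9 mmol L⁻¹.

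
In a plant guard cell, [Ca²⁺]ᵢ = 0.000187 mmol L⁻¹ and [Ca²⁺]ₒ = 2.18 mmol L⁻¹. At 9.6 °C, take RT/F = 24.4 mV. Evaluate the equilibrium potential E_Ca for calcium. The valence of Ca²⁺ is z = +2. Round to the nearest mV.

114 mV

E = (24.4/z) · ln([Ca²⁺]_out/[Ca²⁺]_in) with z = +2.
= (24.4/2) · ln(2.18/0.000187) = 12.20 · ln(1.166e+04)
= 12.20 · (9.3637) = 114.24 mV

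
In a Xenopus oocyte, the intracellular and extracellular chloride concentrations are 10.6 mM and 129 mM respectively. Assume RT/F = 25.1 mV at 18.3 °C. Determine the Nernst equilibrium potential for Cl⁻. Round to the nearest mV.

-63 mV

E = (25.1/z) · ln([Cl⁻]_out/[Cl⁻]_in) with z = -1.
For an anion, dividing by z = -1 reverses the sign.
= (25.1/-1) · ln(129/10.6) = -25.10 · ln(12.17)
= -25.10 · (2.4990) = -62.72 mV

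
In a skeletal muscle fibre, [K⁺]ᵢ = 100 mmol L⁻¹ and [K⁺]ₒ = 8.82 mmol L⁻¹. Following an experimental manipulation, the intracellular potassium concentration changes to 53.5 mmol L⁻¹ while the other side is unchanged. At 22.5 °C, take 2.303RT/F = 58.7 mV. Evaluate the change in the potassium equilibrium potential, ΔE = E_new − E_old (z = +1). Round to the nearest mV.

16 mV

E_old = (58.7/1)·log₁₀(8.82/100) = -61.90 mV
E_new = (58.7/1)·log₁₀(8.82/53.5) = -45.96 mV
ΔE = -45.96 − (-61.90) = 15.95 mV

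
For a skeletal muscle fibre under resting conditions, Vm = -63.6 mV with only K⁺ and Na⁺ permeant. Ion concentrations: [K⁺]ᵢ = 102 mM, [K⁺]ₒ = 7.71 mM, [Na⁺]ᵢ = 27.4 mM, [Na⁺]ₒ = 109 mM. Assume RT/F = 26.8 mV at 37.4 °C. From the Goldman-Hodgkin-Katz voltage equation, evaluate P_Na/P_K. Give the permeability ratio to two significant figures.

0.017

Let α = P_Na/P_K. GHK: Vm = 26.8·ln[(Kₒ + α·Naₒ)/(Kᵢ + α·Naᵢ)].
e^(Vm/26.8) = e^(-63.6/26.8) = 0.093188
So 0.093188·(Kᵢ + α·Naᵢ) = Kₒ + α·Naₒ → α = (0.093188·102.0 − 7.71) / (109.0 − 0.093188·27.4)
α = (9.505 − 7.71) / (109.0 − 2.553) = 1.795/106.4 = 0.01686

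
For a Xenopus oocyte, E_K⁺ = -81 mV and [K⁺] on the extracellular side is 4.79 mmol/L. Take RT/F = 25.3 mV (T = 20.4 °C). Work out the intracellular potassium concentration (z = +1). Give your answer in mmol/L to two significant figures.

120 mmol/L

Nernst: E = (25.3/1) · ln([out]/[in]), so ln([out]/[in]) = -81.0 × 1 / 25.3 = -3.2016.
[out]/[in] = e^(-3.2016) = 0.0407.
[in] = 4.79 / 0.0407 = 117.7 mmol/L.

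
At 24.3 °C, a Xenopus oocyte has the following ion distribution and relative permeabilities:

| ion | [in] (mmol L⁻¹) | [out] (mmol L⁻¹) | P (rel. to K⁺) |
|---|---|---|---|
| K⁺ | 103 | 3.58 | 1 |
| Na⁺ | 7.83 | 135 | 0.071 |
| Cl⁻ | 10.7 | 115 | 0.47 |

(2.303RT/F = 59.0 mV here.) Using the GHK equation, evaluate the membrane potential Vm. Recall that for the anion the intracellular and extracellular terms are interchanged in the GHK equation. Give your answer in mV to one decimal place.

Vm = 59.0 · log₁₀[(Σ P·[cation]ₒ + Σ P·[anion]ᵢ) / (Σ P·[cation]ᵢ + Σ P·[anion]ₒ)]
Numerator = 1×3.58 + 0.071×135 + 0.47×10.7 = 18.19
Denominator = 1×103 + 0.071×7.83 + 0.47×115 = 157.6
Vm = 59.0 · log₁₀(0.11544) = 59.0 × (-0.9376) = -55.32 mV

-55.3 mV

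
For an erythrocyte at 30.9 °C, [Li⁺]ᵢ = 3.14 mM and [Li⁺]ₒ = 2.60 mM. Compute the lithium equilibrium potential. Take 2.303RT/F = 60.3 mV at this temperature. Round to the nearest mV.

E = (60.3/z) · log₁₀([Li⁺]_out/[Li⁺]_in) with z = +1.
= (60.3/1) · log₁₀(2.60/3.14) = 60.30 · log₁₀(0.828)
= 60.30 · (-0.0820) = -4.94 mV

-5 mV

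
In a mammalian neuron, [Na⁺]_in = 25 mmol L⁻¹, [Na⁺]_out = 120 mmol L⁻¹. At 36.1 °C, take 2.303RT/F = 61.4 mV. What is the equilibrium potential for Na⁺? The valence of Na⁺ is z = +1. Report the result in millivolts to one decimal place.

41.8 mV

E = (61.4/z) · log₁₀([Na⁺]_out/[Na⁺]_in) with z = +1.
= (61.4/1) · log₁₀(120/25) = 61.40 · log₁₀(4.8)
= 61.40 · (0.6812) = 41.83 mV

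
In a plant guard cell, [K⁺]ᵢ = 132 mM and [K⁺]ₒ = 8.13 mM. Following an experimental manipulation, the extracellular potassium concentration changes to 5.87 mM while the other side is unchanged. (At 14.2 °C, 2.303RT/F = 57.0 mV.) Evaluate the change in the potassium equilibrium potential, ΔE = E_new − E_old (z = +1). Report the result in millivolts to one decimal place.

E_old = (57.0/1)·log₁₀(8.13/132) = -69.00 mV
E_new = (57.0/1)·log₁₀(5.87/132) = -77.06 mV
ΔE = -77.06 − (-69.00) = -8.06 mV

-8.1 mV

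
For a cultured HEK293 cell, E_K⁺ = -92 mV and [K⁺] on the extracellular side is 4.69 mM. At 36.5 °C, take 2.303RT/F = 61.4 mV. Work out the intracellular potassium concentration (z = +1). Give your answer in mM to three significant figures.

148 mM

Nernst: E = (61.4/1) · log₁₀([out]/[in]), so log₁₀([out]/[in]) = -92.0 × 1 / 61.4 = -1.4984.
[out]/[in] = 10^(-1.4984) = 0.03174.
[in] = 4.69 / 0.03174 = 147.8 mM.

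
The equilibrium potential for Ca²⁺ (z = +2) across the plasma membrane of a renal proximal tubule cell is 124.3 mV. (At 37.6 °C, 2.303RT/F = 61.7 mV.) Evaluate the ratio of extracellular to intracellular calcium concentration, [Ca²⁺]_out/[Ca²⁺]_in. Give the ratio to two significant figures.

log₁₀([out]/[in]) = E·z/(61.7) = 124.3 × 2 / 61.7 = 4.0292
[out]/[in] = 10^(4.0292) = 1.069e+04

11000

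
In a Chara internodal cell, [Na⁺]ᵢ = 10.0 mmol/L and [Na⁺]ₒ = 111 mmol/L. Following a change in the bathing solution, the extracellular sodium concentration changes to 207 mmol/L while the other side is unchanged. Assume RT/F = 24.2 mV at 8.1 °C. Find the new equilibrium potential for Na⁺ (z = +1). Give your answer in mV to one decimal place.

After the shift: [Na⁺]_out = 207, [Na⁺]_in = 10.0 mmol/L.
E_new = (24.2/1)·ln(207/10.0) = 24.20 · (3.0301) = 73.33 mV

73.3 mV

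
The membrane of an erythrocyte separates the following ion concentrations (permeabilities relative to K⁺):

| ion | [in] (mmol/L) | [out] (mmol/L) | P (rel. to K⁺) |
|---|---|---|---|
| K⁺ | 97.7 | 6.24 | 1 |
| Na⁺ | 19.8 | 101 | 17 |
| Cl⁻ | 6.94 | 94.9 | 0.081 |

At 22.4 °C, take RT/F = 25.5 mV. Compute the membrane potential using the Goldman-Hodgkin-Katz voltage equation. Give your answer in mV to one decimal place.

34.7 mV

Vm = 25.5 · ln[(Σ P·[cation]ₒ + Σ P·[anion]ᵢ) / (Σ P·[cation]ᵢ + Σ P·[anion]ₒ)]
Numerator = 1×6.24 + 17×101 + 0.081×6.94 = 1724
Denominator = 1×97.7 + 17×19.8 + 0.081×94.9 = 442
Vm = 25.5 · ln(3.9001) = 25.5 × (1.3610) = 34.71 mV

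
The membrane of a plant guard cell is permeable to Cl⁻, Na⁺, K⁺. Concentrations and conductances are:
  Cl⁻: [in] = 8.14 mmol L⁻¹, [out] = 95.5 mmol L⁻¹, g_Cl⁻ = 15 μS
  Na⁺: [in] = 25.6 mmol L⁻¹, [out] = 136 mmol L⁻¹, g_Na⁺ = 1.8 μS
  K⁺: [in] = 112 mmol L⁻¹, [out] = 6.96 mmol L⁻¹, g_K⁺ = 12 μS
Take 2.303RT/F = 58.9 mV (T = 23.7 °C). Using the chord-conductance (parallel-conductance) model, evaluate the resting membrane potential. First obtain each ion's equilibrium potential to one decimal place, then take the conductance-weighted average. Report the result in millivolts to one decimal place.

E_Cl⁻ = (58.9/-1)·log₁₀(95.5/8.14) = -63.0 mV
E_Na⁺ = (58.9/1)·log₁₀(136/25.6) = 42.7 mV
E_K⁺ = (58.9/1)·log₁₀(6.96/112) = -71.1 mV
Vm = (Σ gᵢEᵢ)/(Σ gᵢ) = (15·-63.0 + 1.8·42.7 + 12·-71.1) / (15 + 1.8 + 12)
= -1721.34 / 28.8 = -59.77 mV

-59.8 mV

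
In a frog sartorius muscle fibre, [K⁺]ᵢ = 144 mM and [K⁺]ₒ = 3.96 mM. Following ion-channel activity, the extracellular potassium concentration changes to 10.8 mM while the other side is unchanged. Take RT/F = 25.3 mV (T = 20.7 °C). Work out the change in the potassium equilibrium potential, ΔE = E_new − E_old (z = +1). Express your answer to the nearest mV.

25 mV

E_old = (25.3/1)·ln(3.96/144) = -90.92 mV
E_new = (25.3/1)·ln(10.8/144) = -65.53 mV
ΔE = -65.53 − (-90.92) = 25.38 mV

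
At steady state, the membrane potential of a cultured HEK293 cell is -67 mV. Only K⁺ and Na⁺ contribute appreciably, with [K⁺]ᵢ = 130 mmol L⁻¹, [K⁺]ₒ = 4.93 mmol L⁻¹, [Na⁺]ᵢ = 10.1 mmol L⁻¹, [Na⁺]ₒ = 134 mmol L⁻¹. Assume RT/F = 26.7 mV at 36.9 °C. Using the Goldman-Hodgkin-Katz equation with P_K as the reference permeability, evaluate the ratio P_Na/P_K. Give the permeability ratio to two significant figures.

Let α = P_Na/P_K. GHK: Vm = 26.7·ln[(Kₒ + α·Naₒ)/(Kᵢ + α·Naᵢ)].
e^(Vm/26.7) = e^(-67.0/26.7) = 0.08132
So 0.08132·(Kᵢ + α·Naᵢ) = Kₒ + α·Naₒ → α = (0.08132·130.0 − 4.93) / (134.0 − 0.08132·10.1)
α = (10.57 − 4.93) / (134.0 − 0.8213) = 5.642/133.2 = 0.04236

0.042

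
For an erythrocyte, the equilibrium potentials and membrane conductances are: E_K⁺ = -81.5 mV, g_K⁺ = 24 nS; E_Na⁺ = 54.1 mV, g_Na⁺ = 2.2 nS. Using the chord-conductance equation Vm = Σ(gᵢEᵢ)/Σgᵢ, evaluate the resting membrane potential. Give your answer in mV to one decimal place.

-70.1 mV

Σ gᵢEᵢ = 24·(-81.5) + 2.2·(54.1) = -1836.98
Σ gᵢ = 24 + 2.2 = 26.2
Vm = -1836.98 / 26.2 = -70.11 mV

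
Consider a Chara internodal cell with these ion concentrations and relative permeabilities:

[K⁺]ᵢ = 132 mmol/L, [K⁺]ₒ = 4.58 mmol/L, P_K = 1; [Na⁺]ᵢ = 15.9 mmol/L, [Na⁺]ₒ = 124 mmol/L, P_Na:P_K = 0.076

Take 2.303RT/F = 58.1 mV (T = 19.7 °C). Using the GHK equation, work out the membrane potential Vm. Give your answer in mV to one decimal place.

Vm = 58.1 · log₁₀[(Σ P·[cation]ₒ + Σ P·[anion]ᵢ) / (Σ P·[cation]ᵢ + Σ P·[anion]ₒ)]
Numerator = 1×4.58 + 0.076×124 = 14
Denominator = 1×132 + 0.076×15.9 = 133.2
Vm = 58.1 · log₁₀(0.10513) = 58.1 × (-0.9783) = -56.84 mV

-56.8 mV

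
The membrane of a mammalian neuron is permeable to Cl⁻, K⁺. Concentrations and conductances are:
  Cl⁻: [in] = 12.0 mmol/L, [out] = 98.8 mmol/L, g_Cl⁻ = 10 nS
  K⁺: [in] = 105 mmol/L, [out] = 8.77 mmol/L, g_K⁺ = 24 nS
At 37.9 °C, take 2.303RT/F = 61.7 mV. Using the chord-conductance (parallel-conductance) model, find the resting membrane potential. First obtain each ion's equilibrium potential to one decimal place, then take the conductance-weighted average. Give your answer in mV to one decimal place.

-63.6 mV

E_Cl⁻ = (61.7/-1)·log₁₀(98.8/12.0) = -56.5 mV
E_K⁺ = (61.7/1)·log₁₀(8.77/105) = -66.5 mV
Vm = (Σ gᵢEᵢ)/(Σ gᵢ) = (10·-56.5 + 24·-66.5) / (10 + 24)
= -2161.00 / 34 = -63.56 mV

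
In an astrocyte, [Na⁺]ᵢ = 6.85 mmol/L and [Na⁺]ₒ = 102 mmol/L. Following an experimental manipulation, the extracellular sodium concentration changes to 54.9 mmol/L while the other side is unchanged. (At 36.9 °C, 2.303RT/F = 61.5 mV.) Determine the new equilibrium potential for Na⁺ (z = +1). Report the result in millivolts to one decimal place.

After the shift: [Na⁺]_out = 54.9, [Na⁺]_in = 6.85 mmol/L.
E_new = (61.5/1)·log₁₀(54.9/6.85) = 61.50 · (0.9039) = 55.59 mV

55.6 mV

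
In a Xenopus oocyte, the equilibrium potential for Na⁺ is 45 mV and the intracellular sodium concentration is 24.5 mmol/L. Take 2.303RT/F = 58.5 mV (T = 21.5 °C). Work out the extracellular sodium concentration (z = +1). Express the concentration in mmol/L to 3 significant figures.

Nernst: E = (58.5/1) · log₁₀([out]/[in]), so log₁₀([out]/[in]) = 45.0 × 1 / 58.5 = 0.7692.
[out]/[in] = 10^(0.7692) = 5.878.
[out] = 5.878 × 24.5 = 144 mmol/L.

144 mmol/L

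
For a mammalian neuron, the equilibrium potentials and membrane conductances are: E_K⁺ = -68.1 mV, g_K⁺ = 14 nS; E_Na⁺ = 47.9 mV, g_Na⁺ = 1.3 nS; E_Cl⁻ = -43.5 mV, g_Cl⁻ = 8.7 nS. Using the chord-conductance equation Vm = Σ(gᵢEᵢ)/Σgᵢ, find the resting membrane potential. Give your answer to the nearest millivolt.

Σ gᵢEᵢ = 14·(-68.1) + 1.3·(47.9) + 8.7·(-43.5) = -1269.58
Σ gᵢ = 14 + 1.3 + 8.7 = 24
Vm = -1269.58 / 24 = -52.90 mV

-53 mV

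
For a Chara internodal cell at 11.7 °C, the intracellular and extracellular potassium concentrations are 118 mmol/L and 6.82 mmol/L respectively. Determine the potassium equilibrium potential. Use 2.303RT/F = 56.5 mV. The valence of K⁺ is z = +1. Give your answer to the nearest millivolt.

E = (56.5/z) · log₁₀([K⁺]_out/[K⁺]_in) with z = +1.
= (56.5/1) · log₁₀(6.82/118) = 56.50 · log₁₀(0.0578)
= 56.50 · (-1.2381) = -69.95 mV

-70 mV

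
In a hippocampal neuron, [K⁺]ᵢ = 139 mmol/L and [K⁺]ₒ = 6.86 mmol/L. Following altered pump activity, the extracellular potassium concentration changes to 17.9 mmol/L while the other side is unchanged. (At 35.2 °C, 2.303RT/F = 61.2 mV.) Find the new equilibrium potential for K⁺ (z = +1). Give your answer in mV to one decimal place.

-54.5 mV

After the shift: [K⁺]_out = 17.9, [K⁺]_in = 139 mmol/L.
E_new = (61.2/1)·log₁₀(17.9/139) = 61.20 · (-0.8902) = -54.48 mV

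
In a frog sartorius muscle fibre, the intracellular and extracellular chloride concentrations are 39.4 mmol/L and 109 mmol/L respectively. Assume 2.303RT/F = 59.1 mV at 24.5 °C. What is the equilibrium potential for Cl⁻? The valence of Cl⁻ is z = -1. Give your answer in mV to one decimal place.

E = (59.1/z) · log₁₀([Cl⁻]_out/[Cl⁻]_in) with z = -1.
For an anion, dividing by z = -1 reverses the sign.
= (59.1/-1) · log₁₀(109/39.4) = -59.10 · log₁₀(2.766)
= -59.10 · (0.4419) = -26.12 mV

-26.1 mV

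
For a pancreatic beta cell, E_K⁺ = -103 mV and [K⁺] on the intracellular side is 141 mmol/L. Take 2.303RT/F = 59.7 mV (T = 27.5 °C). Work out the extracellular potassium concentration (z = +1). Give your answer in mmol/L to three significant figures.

2.65 mmol/L

Nernst: E = (59.7/1) · log₁₀([out]/[in]), so log₁₀([out]/[in]) = -103.0 × 1 / 59.7 = -1.7253.
[out]/[in] = 10^(-1.7253) = 0.01882.
[out] = 0.01882 × 141 = 2.654 mmol/L.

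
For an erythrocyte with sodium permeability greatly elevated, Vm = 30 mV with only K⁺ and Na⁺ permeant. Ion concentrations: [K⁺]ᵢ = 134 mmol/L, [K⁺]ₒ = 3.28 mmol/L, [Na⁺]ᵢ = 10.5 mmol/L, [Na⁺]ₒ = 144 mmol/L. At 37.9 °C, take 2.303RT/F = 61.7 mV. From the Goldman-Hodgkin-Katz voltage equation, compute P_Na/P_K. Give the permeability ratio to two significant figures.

3.6

Let α = P_Na/P_K. GHK: Vm = 61.7·log₁₀[(Kₒ + α·Naₒ)/(Kᵢ + α·Naᵢ)].
10^(Vm/61.7) = 10^(30.0/61.7) = 3.0635
So 3.0635·(Kᵢ + α·Naᵢ) = Kₒ + α·Naₒ → α = (3.0635·134.0 − 3.28) / (144.0 − 3.0635·10.5)
α = (410.5 − 3.28) / (144.0 − 32.17) = 407.2/111.8 = 3.641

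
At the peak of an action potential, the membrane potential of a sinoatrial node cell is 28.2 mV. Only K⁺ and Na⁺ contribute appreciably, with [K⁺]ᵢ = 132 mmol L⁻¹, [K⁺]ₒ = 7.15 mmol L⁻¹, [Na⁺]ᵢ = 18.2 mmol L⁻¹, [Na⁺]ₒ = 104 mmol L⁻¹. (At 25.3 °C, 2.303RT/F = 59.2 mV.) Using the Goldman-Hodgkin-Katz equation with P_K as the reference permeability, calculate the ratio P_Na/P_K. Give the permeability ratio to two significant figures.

Let α = P_Na/P_K. GHK: Vm = 59.2·log₁₀[(Kₒ + α·Naₒ)/(Kᵢ + α·Naᵢ)].
10^(Vm/59.2) = 10^(28.2/59.2) = 2.9947
So 2.9947·(Kᵢ + α·Naᵢ) = Kₒ + α·Naₒ → α = (2.9947·132.0 − 7.15) / (104.0 − 2.9947·18.2)
α = (395.3 − 7.15) / (104.0 − 54.5) = 388.1/49.5 = 7.842

7.8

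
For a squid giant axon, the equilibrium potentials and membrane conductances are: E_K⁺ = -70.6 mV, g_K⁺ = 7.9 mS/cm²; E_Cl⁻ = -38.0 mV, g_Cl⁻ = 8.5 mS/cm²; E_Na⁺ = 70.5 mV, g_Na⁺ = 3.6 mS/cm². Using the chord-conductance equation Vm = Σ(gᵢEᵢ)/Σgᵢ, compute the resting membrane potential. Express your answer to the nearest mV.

Σ gᵢEᵢ = 7.9·(-70.6) + 8.5·(-38.0) + 3.6·(70.5) = -626.94
Σ gᵢ = 7.9 + 8.5 + 3.6 = 20
Vm = -626.94 / 20 = -31.35 mV

-31 mV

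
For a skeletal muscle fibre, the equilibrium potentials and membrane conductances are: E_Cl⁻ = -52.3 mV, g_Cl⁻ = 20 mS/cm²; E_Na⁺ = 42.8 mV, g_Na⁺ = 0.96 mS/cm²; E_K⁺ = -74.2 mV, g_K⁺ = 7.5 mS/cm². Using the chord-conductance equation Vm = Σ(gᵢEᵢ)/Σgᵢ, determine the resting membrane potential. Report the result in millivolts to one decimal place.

-54.9 mV

Σ gᵢEᵢ = 20·(-52.3) + 0.96·(42.8) + 7.5·(-74.2) = -1561.41
Σ gᵢ = 20 + 0.96 + 7.5 = 28.46
Vm = -1561.41 / 28.46 = -54.86 mV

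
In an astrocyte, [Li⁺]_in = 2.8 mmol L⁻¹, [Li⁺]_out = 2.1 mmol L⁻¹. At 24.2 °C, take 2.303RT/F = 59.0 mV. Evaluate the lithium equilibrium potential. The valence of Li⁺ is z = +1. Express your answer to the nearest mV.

-7 mV

E = (59.0/z) · log₁₀([Li⁺]_out/[Li⁺]_in) with z = +1.
= (59.0/1) · log₁₀(2.1/2.8) = 59.00 · log₁₀(0.75)
= 59.00 · (-0.1249) = -7.37 mV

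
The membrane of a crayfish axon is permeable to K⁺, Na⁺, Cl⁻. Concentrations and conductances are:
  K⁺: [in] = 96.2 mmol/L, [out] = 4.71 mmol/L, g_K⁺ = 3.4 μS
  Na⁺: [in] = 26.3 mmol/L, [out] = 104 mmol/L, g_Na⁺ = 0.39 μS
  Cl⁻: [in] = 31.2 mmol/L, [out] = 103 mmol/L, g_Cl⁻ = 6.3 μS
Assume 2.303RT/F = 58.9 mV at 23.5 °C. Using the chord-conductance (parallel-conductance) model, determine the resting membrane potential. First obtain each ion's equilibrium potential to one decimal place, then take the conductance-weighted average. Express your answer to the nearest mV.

E_K⁺ = (58.9/1)·log₁₀(4.71/96.2) = -77.2 mV
E_Na⁺ = (58.9/1)·log₁₀(104/26.3) = 35.2 mV
E_Cl⁻ = (58.9/-1)·log₁₀(103/31.2) = -30.6 mV
Vm = (Σ gᵢEᵢ)/(Σ gᵢ) = (3.4·-77.2 + 0.39·35.2 + 6.3·-30.6) / (3.4 + 0.39 + 6.3)
= -441.53 / 10.09 = -43.76 mV

-44 mV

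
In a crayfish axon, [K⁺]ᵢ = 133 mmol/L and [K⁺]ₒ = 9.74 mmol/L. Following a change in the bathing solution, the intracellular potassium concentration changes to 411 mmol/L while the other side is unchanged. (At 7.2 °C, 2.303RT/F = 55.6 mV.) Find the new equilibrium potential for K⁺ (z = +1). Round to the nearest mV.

After the shift: [K⁺]_out = 9.74, [K⁺]_in = 411 mmol/L.
E_new = (55.6/1)·log₁₀(9.74/411) = 55.60 · (-1.6253) = -90.37 mV

-90 mV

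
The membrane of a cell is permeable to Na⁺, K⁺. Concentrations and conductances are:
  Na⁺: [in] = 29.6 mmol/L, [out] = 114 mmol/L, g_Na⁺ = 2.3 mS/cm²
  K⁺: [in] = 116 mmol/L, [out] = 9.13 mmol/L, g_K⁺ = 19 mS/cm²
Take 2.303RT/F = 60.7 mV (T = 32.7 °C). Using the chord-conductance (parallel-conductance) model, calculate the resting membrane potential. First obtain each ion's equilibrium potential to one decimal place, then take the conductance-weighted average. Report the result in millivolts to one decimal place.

E_Na⁺ = (60.7/1)·log₁₀(114/29.6) = 35.5 mV
E_K⁺ = (60.7/1)·log₁₀(9.13/116) = -67.0 mV
Vm = (Σ gᵢEᵢ)/(Σ gᵢ) = (2.3·35.5 + 19·-67.0) / (2.3 + 19)
= -1191.35 / 21.3 = -55.93 mV

-55.9 mV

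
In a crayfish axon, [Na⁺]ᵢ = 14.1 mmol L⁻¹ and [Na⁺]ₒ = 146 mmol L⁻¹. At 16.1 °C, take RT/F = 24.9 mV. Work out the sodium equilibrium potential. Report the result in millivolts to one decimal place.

58.2 mV

E = (24.9/z) · ln([Na⁺]_out/[Na⁺]_in) with z = +1.
= (24.9/1) · ln(146/14.1) = 24.90 · ln(10.35)
= 24.90 · (2.3374) = 58.20 mV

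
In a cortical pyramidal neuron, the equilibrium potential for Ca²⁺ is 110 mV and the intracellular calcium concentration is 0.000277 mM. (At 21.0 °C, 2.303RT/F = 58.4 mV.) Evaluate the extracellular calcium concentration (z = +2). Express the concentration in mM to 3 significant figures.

1.62 mM

Nernst: E = (58.4/2) · log₁₀([out]/[in]), so log₁₀([out]/[in]) = 110.0 × 2 / 58.4 = 3.7671.
[out]/[in] = 10^(3.7671) = 5850.
[out] = 5850 × 0.000277 = 1.62 mM.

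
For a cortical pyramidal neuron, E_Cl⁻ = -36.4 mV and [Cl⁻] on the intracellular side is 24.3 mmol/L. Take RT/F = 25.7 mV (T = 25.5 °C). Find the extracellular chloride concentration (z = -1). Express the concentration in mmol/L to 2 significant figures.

100 mmol/L

Nernst: E = (25.7/-1) · ln([out]/[in]), so ln([out]/[in]) = -36.4 × -1 / 25.7 = 1.4163.
[out]/[in] = e^(1.4163) = 4.122.
[out] = 4.122 × 24.3 = 100.2 mmol/L.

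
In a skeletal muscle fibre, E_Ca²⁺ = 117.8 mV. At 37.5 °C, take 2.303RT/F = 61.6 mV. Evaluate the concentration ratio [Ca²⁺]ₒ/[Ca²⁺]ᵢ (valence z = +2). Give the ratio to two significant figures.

6700

log₁₀([out]/[in]) = E·z/(61.6) = 117.8 × 2 / 61.6 = 3.8247
[out]/[in] = 10^(3.8247) = 6678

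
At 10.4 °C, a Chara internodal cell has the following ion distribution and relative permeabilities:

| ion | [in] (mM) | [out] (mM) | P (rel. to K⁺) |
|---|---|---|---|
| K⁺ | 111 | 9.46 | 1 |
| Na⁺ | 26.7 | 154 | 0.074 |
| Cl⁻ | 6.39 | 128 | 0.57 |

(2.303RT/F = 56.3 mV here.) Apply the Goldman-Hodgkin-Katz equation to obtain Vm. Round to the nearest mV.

-50 mV

Vm = 56.3 · log₁₀[(Σ P·[cation]ₒ + Σ P·[anion]ᵢ) / (Σ P·[cation]ᵢ + Σ P·[anion]ₒ)]
Numerator = 1×9.46 + 0.074×154 + 0.57×6.39 = 24.5
Denominator = 1×111 + 0.074×26.7 + 0.57×128 = 185.9
Vm = 56.3 · log₁₀(0.13176) = 56.3 × (-0.8802) = -49.56 mV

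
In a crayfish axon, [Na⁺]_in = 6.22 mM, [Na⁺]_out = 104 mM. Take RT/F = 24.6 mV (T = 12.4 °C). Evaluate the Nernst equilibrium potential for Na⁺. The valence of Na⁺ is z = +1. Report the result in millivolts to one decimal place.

E = (24.6/z) · ln([Na⁺]_out/[Na⁺]_in) with z = +1.
= (24.6/1) · ln(104/6.22) = 24.60 · ln(16.72)
= 24.60 · (2.8166) = 69.29 mV

69.3 mV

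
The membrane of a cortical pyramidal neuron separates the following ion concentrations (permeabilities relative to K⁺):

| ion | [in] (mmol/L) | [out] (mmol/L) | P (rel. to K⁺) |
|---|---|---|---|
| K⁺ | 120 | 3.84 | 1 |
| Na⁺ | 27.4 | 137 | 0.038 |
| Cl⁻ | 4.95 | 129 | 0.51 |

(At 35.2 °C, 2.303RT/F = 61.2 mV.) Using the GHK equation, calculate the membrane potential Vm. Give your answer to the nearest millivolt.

Vm = 61.2 · log₁₀[(Σ P·[cation]ₒ + Σ P·[anion]ᵢ) / (Σ P·[cation]ᵢ + Σ P·[anion]ₒ)]
Numerator = 1×3.84 + 0.038×137 + 0.51×4.95 = 11.57
Denominator = 1×120 + 0.038×27.4 + 0.51×129 = 186.8
Vm = 61.2 · log₁₀(0.06193) = 61.2 × (-1.2081) = -73.94 mV

-74 mV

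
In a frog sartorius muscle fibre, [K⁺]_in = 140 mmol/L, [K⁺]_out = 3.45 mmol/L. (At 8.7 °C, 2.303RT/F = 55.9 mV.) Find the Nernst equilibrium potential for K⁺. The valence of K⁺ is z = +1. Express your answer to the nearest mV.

E = (55.9/z) · log₁₀([K⁺]_out/[K⁺]_in) with z = +1.
= (55.9/1) · log₁₀(3.45/140) = 55.90 · log₁₀(0.02464)
= 55.90 · (-1.6083) = -89.90 mV

-90 mV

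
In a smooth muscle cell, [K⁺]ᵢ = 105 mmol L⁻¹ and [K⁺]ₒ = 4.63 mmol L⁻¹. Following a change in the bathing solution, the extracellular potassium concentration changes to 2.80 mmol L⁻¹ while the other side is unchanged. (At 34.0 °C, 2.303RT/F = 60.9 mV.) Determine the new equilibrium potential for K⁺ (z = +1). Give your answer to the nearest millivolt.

After the shift: [K⁺]_out = 2.80, [K⁺]_in = 105 mmol L⁻¹.
E_new = (60.9/1)·log₁₀(2.80/105) = 60.90 · (-1.5740) = -95.86 mV

-96 mV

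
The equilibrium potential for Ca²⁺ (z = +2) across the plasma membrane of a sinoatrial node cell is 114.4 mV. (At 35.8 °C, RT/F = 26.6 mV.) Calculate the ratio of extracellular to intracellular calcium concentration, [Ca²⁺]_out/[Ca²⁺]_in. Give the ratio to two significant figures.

ln([out]/[in]) = E·z/(26.6) = 114.4 × 2 / 26.6 = 8.6015
[out]/[in] = e^(8.6015) = 5440

5400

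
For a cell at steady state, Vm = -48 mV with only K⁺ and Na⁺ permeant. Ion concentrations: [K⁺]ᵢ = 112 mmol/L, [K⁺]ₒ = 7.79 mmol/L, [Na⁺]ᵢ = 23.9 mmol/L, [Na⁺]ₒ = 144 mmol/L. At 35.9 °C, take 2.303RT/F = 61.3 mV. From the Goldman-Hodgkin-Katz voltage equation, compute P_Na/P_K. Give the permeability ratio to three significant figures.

Let α = P_Na/P_K. GHK: Vm = 61.3·log₁₀[(Kₒ + α·Naₒ)/(Kᵢ + α·Naᵢ)].
10^(Vm/61.3) = 10^(-48.0/61.3) = 0.1648
So 0.1648·(Kᵢ + α·Naᵢ) = Kₒ + α·Naₒ → α = (0.1648·112.0 − 7.79) / (144.0 − 0.1648·23.9)
α = (18.46 − 7.79) / (144.0 − 3.939) = 10.67/140.1 = 0.07617

0.0762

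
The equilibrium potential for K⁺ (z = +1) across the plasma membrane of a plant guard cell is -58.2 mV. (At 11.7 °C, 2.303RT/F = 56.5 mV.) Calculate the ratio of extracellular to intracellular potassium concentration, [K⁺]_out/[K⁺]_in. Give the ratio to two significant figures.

0.093

log₁₀([out]/[in]) = E·z/(56.5) = -58.2 × 1 / 56.5 = -1.0301
[out]/[in] = 10^(-1.0301) = 0.09331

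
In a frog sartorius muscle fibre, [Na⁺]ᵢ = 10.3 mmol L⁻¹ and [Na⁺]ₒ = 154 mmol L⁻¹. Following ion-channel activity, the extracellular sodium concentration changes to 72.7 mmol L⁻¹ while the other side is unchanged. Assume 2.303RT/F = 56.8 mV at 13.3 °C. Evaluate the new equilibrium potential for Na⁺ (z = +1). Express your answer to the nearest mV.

48 mV

After the shift: [Na⁺]_out = 72.7, [Na⁺]_in = 10.3 mmol L⁻¹.
E_new = (56.8/1)·log₁₀(72.7/10.3) = 56.80 · (0.8487) = 48.21 mV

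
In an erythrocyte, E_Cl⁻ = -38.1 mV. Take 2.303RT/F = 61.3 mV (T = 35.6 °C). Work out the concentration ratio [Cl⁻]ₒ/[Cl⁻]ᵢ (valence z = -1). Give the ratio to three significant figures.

log₁₀([out]/[in]) = E·z/(61.3) = -38.1 × -1 / 61.3 = 0.6215
[out]/[in] = 10^(0.6215) = 4.183

4.18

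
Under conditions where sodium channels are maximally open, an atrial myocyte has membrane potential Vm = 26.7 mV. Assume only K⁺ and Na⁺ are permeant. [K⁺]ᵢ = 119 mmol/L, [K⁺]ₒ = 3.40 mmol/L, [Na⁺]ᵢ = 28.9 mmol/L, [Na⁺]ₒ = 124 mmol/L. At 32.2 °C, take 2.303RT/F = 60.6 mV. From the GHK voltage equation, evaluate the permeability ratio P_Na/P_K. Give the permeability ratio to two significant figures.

Let α = P_Na/P_K. GHK: Vm = 60.6·log₁₀[(Kₒ + α·Naₒ)/(Kᵢ + α·Naᵢ)].
10^(Vm/60.6) = 10^(26.7/60.6) = 2.758
So 2.758·(Kᵢ + α·Naᵢ) = Kₒ + α·Naₒ → α = (2.758·119.0 − 3.4) / (124.0 − 2.758·28.9)
α = (328.2 − 3.4) / (124.0 − 79.71) = 324.8/44.29 = 7.333

7.3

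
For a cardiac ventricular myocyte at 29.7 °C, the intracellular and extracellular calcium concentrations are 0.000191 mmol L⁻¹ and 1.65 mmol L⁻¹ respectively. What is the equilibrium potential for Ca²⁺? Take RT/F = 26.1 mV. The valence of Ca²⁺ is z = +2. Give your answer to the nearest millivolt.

E = (26.1/z) · ln([Ca²⁺]_out/[Ca²⁺]_in) with z = +2.
= (26.1/2) · ln(1.65/0.000191) = 13.05 · ln(8639)
= 13.05 · (9.0640) = 118.29 mV

118 mV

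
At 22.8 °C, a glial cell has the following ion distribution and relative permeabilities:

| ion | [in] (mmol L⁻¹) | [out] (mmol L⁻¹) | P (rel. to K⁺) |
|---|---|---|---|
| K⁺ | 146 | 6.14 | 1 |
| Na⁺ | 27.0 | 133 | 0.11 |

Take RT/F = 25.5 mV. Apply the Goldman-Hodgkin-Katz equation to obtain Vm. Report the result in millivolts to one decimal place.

-50.2 mV

Vm = 25.5 · ln[(Σ P·[cation]ₒ + Σ P·[anion]ᵢ) / (Σ P·[cation]ᵢ + Σ P·[anion]ₒ)]
Numerator = 1×6.14 + 0.11×133 = 20.77
Denominator = 1×146 + 0.11×27.0 = 149
Vm = 25.5 · ln(0.13942) = 25.5 × (-1.9702) = -50.24 mV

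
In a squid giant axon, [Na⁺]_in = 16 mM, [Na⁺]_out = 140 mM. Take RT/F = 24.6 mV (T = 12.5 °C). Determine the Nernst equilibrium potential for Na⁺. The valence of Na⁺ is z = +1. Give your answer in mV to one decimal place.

53.4 mV

E = (24.6/z) · ln([Na⁺]_out/[Na⁺]_in) with z = +1.
= (24.6/1) · ln(140/16) = 24.60 · ln(8.75)
= 24.60 · (2.1691) = 53.36 mV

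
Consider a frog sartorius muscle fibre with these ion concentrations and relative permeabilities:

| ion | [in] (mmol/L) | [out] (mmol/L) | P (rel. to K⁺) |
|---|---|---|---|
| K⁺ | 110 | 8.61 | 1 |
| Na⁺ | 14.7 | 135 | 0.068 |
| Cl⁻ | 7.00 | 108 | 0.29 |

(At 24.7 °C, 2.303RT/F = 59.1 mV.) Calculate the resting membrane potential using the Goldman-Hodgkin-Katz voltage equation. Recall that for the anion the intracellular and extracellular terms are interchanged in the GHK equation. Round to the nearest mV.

-51 mV

Vm = 59.1 · log₁₀[(Σ P·[cation]ₒ + Σ P·[anion]ᵢ) / (Σ P·[cation]ᵢ + Σ P·[anion]ₒ)]
Numerator = 1×8.61 + 0.068×135 + 0.29×7.00 = 19.82
Denominator = 1×110 + 0.068×14.7 + 0.29×108 = 142.3
Vm = 59.1 · log₁₀(0.13926) = 59.1 × (-0.8562) = -50.60 mV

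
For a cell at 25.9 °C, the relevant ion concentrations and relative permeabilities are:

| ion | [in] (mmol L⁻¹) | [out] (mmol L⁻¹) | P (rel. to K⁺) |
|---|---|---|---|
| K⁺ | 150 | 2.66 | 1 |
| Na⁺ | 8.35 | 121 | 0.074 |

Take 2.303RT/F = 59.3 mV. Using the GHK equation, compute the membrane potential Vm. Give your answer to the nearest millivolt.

Vm = 59.3 · log₁₀[(Σ P·[cation]ₒ + Σ P·[anion]ᵢ) / (Σ P·[cation]ᵢ + Σ P·[anion]ₒ)]
Numerator = 1×2.66 + 0.074×121 = 11.61
Denominator = 1×150 + 0.074×8.35 = 150.6
Vm = 59.3 · log₁₀(0.077109) = 59.3 × (-1.1129) = -65.99 mV

-66 mV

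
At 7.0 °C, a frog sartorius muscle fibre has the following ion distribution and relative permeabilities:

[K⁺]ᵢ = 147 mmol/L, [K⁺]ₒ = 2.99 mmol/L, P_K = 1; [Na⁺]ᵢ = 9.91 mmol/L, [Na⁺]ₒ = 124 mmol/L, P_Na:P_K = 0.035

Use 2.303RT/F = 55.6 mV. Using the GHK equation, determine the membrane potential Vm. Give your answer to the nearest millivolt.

Vm = 55.6 · log₁₀[(Σ P·[cation]ₒ + Σ P·[anion]ᵢ) / (Σ P·[cation]ᵢ + Σ P·[anion]ₒ)]
Numerator = 1×2.99 + 0.035×124 = 7.33
Denominator = 1×147 + 0.035×9.91 = 147.3
Vm = 55.6 · log₁₀(0.049747) = 55.6 × (-1.3032) = -72.46 mV

-72 mV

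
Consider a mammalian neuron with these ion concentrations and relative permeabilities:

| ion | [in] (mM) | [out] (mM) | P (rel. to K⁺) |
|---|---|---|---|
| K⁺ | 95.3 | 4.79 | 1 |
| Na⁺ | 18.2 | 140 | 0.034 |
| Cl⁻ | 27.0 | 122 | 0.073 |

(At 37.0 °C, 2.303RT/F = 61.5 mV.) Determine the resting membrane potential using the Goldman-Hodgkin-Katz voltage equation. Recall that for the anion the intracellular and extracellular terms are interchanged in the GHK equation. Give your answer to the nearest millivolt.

Vm = 61.5 · log₁₀[(Σ P·[cation]ₒ + Σ P·[anion]ᵢ) / (Σ P·[cation]ᵢ + Σ P·[anion]ₒ)]
Numerator = 1×4.79 + 0.034×140 + 0.073×27.0 = 11.52
Denominator = 1×95.3 + 0.034×18.2 + 0.073×122 = 104.8
Vm = 61.5 · log₁₀(0.10991) = 61.5 × (-0.9590) = -58.98 mV

-59 mV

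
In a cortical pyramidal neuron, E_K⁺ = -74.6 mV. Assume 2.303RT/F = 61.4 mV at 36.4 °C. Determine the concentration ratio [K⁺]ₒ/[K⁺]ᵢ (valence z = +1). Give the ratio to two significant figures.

log₁₀([out]/[in]) = E·z/(61.4) = -74.6 × 1 / 61.4 = -1.2150
[out]/[in] = 10^(-1.2150) = 0.06096

0.061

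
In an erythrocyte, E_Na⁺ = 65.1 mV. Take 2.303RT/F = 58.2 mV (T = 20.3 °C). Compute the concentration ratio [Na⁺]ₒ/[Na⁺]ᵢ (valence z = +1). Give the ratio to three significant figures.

log₁₀([out]/[in]) = E·z/(58.2) = 65.1 × 1 / 58.2 = 1.1186
[out]/[in] = 10^(1.1186) = 13.14

13.1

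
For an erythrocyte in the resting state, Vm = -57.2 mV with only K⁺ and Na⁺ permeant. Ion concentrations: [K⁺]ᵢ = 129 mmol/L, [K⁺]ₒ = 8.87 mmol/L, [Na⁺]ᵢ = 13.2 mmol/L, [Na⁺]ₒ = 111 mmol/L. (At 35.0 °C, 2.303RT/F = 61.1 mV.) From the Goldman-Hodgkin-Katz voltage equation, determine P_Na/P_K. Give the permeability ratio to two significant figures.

Let α = P_Na/P_K. GHK: Vm = 61.1·log₁₀[(Kₒ + α·Naₒ)/(Kᵢ + α·Naᵢ)].
10^(Vm/61.1) = 10^(-57.2/61.1) = 0.11583
So 0.11583·(Kᵢ + α·Naᵢ) = Kₒ + α·Naₒ → α = (0.11583·129.0 − 8.87) / (111.0 − 0.11583·13.2)
α = (14.94 − 8.87) / (111.0 − 1.529) = 6.072/109.5 = 0.05547

0.055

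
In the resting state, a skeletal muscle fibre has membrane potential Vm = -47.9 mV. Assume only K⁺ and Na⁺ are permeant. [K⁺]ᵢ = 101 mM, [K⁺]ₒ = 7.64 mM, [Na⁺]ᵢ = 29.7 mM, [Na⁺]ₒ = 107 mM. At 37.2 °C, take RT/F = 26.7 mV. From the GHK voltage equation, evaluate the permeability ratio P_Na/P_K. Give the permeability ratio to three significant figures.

Let α = P_Na/P_K. GHK: Vm = 26.7·ln[(Kₒ + α·Naₒ)/(Kᵢ + α·Naᵢ)].
e^(Vm/26.7) = e^(-47.9/26.7) = 0.16629
So 0.16629·(Kᵢ + α·Naᵢ) = Kₒ + α·Naₒ → α = (0.16629·101.0 − 7.64) / (107.0 − 0.16629·29.7)
α = (16.8 − 7.64) / (107.0 − 4.939) = 9.156/102.1 = 0.08971

0.0897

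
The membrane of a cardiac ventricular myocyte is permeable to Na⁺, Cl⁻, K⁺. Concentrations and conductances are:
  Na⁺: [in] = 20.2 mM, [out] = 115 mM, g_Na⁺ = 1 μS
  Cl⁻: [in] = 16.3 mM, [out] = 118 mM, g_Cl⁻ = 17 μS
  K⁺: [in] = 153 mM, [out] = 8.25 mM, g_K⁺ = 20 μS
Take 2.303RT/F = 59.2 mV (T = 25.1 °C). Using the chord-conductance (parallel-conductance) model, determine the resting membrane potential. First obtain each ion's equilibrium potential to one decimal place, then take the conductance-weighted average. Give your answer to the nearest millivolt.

-61 mV

E_Na⁺ = (59.2/1)·log₁₀(115/20.2) = 44.7 mV
E_Cl⁻ = (59.2/-1)·log₁₀(118/16.3) = -50.9 mV
E_K⁺ = (59.2/1)·log₁₀(8.25/153) = -75.1 mV
Vm = (Σ gᵢEᵢ)/(Σ gᵢ) = (1·44.7 + 17·-50.9 + 20·-75.1) / (1 + 17 + 20)
= -2322.60 / 38 = -61.12 mV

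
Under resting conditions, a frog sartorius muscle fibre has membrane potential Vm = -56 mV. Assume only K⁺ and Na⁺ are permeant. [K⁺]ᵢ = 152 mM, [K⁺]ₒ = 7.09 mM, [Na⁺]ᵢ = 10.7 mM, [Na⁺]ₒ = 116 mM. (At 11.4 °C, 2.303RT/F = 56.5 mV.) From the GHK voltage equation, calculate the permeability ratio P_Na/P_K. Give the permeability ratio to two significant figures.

Let α = P_Na/P_K. GHK: Vm = 56.5·log₁₀[(Kₒ + α·Naₒ)/(Kᵢ + α·Naᵢ)].
10^(Vm/56.5) = 10^(-56.0/56.5) = 0.10206
So 0.10206·(Kᵢ + α·Naᵢ) = Kₒ + α·Naₒ → α = (0.10206·152.0 − 7.09) / (116.0 − 0.10206·10.7)
α = (15.51 − 7.09) / (116.0 − 1.092) = 8.423/114.9 = 0.0733

0.073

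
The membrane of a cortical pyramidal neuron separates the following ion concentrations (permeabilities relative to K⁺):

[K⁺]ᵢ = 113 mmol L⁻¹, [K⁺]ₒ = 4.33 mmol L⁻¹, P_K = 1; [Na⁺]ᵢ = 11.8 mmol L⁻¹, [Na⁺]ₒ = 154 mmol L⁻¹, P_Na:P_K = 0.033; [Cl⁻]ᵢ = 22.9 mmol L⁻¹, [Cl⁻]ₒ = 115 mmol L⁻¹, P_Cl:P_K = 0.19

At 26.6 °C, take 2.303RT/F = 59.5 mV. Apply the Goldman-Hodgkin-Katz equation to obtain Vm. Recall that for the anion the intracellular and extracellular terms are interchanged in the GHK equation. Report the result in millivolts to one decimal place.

-59.0 mV

Vm = 59.5 · log₁₀[(Σ P·[cation]ₒ + Σ P·[anion]ᵢ) / (Σ P·[cation]ᵢ + Σ P·[anion]ₒ)]
Numerator = 1×4.33 + 0.033×154 + 0.19×22.9 = 13.76
Denominator = 1×113 + 0.033×11.8 + 0.19×115 = 135.2
Vm = 59.5 · log₁₀(0.10177) = 59.5 × (-0.9924) = -59.05 mV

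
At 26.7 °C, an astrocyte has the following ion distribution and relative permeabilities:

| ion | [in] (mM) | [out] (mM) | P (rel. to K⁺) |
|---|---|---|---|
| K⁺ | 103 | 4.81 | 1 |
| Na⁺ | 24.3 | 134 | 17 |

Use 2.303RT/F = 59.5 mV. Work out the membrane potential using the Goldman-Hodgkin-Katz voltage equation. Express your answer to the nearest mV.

38 mV

Vm = 59.5 · log₁₀[(Σ P·[cation]ₒ + Σ P·[anion]ᵢ) / (Σ P·[cation]ᵢ + Σ P·[anion]ₒ)]
Numerator = 1×4.81 + 17×134 = 2283
Denominator = 1×103 + 17×24.3 = 516.1
Vm = 59.5 · log₁₀(4.4232) = 59.5 × (0.6457) = 38.42 mV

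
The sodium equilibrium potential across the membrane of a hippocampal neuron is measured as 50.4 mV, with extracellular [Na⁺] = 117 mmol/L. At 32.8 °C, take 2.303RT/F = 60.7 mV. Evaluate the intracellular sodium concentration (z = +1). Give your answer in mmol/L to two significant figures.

17 mmol/L

Nernst: E = (60.7/1) · log₁₀([out]/[in]), so log₁₀([out]/[in]) = 50.4 × 1 / 60.7 = 0.8303.
[out]/[in] = 10^(0.8303) = 6.766.
[in] = 117 / 6.766 = 17.29 mmol/L.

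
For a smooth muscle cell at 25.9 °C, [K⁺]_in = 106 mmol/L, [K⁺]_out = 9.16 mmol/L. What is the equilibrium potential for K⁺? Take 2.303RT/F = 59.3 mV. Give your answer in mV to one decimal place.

-63.1 mV

E = (59.3/z) · log₁₀([K⁺]_out/[K⁺]_in) with z = +1.
= (59.3/1) · log₁₀(9.16/106) = 59.30 · log₁₀(0.08642)
= 59.30 · (-1.0634) = -63.06 mV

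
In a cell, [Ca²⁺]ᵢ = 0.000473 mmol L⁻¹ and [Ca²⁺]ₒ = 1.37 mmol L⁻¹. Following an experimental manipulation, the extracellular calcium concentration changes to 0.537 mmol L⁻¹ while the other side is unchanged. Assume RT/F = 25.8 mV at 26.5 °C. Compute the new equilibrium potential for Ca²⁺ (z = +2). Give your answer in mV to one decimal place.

After the shift: [Ca²⁺]_out = 0.537, [Ca²⁺]_in = 0.000473 mmol L⁻¹.
E_new = (25.8/2)·ln(0.537/0.000473) = 12.90 · (7.0347) = 90.75 mV

90.7 mV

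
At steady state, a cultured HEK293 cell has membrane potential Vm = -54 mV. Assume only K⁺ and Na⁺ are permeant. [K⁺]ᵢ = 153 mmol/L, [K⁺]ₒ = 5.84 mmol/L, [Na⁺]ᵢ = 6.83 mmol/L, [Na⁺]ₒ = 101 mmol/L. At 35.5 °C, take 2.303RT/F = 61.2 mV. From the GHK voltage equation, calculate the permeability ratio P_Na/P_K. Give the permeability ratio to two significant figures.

0.14

Let α = P_Na/P_K. GHK: Vm = 61.2·log₁₀[(Kₒ + α·Naₒ)/(Kᵢ + α·Naᵢ)].
10^(Vm/61.2) = 10^(-54.0/61.2) = 0.13111
So 0.13111·(Kᵢ + α·Naᵢ) = Kₒ + α·Naₒ → α = (0.13111·153.0 − 5.84) / (101.0 − 0.13111·6.83)
α = (20.06 − 5.84) / (101.0 − 0.8955) = 14.22/100.1 = 0.1421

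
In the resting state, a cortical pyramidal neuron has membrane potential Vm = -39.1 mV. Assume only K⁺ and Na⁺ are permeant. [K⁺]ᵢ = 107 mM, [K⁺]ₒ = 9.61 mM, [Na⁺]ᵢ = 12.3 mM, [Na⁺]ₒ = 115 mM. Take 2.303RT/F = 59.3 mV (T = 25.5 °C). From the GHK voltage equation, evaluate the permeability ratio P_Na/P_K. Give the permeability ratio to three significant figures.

0.123

Let α = P_Na/P_K. GHK: Vm = 59.3·log₁₀[(Kₒ + α·Naₒ)/(Kᵢ + α·Naᵢ)].
10^(Vm/59.3) = 10^(-39.1/59.3) = 0.2191
So 0.2191·(Kᵢ + α·Naᵢ) = Kₒ + α·Naₒ → α = (0.2191·107.0 − 9.61) / (115.0 − 0.2191·12.3)
α = (23.44 − 9.61) / (115.0 − 2.695) = 13.83/112.3 = 0.1232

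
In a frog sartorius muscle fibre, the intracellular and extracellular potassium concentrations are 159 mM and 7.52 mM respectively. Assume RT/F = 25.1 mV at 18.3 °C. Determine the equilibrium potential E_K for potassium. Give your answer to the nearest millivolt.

E = (25.1/z) · ln([K⁺]_out/[K⁺]_in) with z = +1.
= (25.1/1) · ln(7.52/159) = 25.10 · ln(0.0473)
= 25.10 · (-3.0513) = -76.59 mV

-77 mV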